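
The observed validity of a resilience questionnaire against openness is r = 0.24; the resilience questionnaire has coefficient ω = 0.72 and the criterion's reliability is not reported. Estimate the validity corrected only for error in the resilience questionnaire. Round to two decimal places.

0.28

Single correction: r_c = r_obs / √r_xx = 0.24 / √0.72 = 0.24 / 0.8485 ≈ 0.28.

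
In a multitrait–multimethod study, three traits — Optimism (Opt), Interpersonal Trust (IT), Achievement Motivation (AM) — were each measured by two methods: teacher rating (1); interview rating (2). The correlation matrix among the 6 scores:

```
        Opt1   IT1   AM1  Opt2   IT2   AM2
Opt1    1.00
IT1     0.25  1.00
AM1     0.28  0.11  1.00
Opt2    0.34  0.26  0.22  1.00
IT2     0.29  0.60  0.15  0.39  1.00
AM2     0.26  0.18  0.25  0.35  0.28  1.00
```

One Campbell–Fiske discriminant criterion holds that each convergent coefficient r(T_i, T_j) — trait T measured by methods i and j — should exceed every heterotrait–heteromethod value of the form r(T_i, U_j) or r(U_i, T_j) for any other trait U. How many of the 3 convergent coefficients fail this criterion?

Convergent coefficients and their comparison sets:
Opt (methods 1·2): 0.34 vs {0.29, 0.26, 0.26, 0.22} → pass.
IT (methods 1·2): 0.60 vs {0.26, 0.29, 0.18, 0.15} → pass.
AM (methods 1·2): 0.25 vs {0.22, 0.26, 0.15, 0.18} → fail.
1 of 3 fail.

1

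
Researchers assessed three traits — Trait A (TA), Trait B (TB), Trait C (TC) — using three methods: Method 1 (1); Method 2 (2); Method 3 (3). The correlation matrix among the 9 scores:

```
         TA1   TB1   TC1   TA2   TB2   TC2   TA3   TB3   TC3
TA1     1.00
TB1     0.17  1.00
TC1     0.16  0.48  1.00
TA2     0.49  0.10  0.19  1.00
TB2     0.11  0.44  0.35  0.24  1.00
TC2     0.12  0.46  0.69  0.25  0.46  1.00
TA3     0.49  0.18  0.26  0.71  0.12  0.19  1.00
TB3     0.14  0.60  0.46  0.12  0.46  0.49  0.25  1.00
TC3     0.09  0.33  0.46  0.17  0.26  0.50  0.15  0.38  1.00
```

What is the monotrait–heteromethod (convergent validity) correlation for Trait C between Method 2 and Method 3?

0.50

Same trait (TC), different methods: r(TC2, TC3) = 0.50.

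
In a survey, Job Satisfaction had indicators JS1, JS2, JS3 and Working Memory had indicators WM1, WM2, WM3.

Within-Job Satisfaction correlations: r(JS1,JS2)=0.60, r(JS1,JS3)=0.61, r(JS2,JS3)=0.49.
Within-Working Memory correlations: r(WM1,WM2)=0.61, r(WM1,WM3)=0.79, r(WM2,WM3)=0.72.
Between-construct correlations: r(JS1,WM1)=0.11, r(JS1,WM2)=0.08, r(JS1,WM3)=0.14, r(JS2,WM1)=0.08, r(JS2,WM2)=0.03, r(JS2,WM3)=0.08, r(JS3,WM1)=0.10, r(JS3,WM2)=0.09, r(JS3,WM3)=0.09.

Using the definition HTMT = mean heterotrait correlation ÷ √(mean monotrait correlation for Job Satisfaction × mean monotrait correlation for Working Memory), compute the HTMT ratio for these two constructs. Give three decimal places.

0.140

Mean between = 0.80/9 = 0.0889.
Mean within-JS = 1.70/3 = 0.5667; mean within-WM = 2.12/3 = 0.7067.
Geometric mean = √(0.5667 × 0.7067) = 0.6328.
HTMT = 0.0889 / 0.6328 = 0.140.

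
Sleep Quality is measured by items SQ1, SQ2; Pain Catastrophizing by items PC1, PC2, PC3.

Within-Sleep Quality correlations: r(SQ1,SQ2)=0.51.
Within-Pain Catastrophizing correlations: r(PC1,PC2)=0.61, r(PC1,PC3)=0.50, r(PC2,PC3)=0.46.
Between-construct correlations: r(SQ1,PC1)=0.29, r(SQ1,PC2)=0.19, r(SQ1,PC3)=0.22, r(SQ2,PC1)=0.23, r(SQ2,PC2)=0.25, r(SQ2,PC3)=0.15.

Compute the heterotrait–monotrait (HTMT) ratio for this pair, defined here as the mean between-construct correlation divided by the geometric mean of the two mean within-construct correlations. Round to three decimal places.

0.429

Mean heterotrait r = 1.33/6 = 0.2217.
Mean within-SQ = 0.51/1 = 0.5100; mean within-PC = 1.57/3 = 0.5233.
Geometric mean = √(0.5100 × 0.5233) = 0.5166.
HTMT = 0.2217 / 0.5166 = 0.429.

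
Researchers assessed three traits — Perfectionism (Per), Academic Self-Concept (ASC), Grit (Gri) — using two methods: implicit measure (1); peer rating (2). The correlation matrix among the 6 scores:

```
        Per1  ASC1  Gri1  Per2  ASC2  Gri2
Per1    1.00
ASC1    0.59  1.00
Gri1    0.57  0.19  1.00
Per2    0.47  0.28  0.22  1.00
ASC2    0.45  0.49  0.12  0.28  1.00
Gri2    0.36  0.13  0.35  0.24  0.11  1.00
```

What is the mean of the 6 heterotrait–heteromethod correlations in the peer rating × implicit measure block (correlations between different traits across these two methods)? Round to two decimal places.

HTHM values (method 2 × method 1): 0.28, 0.22, 0.45, 0.12, 0.36, 0.13; mean = 1.56/6 = 0.26.

0.26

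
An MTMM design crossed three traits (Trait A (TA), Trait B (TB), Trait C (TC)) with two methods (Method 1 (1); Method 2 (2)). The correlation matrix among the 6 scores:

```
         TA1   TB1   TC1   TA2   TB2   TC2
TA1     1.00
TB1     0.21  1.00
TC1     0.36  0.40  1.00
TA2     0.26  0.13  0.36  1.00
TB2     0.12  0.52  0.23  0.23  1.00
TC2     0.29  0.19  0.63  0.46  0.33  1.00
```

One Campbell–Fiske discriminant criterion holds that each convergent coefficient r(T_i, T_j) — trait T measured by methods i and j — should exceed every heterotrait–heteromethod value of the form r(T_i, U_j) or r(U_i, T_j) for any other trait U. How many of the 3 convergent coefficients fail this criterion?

Checking each validity diagonal entry against its comparison values:
TA (methods 1·2): 0.26 vs {0.12, 0.13, 0.29, 0.36} → fail.
TB (methods 1·2): 0.52 vs {0.13, 0.12, 0.19, 0.23} → pass.
TC (methods 1·2): 0.63 vs {0.36, 0.29, 0.23, 0.19} → pass.
1 of 3 fail.

1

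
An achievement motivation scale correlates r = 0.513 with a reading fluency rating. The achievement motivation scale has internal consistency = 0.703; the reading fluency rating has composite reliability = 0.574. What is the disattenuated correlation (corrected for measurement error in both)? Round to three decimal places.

r_true = r_obs / √(r_xx · r_yy) = 0.513 / √(0.703 × 0.574) = 0.513 / √0.403522 = 0.513 / 0.6352 ≈ 0.808.

0.808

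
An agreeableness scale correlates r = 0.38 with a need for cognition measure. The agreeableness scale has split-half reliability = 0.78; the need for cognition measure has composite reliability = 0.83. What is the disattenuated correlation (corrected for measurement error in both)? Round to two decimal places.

0.47

r_true = r_obs / √(r_xx · r_yy) = 0.38 / √(0.78 × 0.83) = 0.38 / √0.6474 = 0.38 / 0.8046 ≈ 0.47.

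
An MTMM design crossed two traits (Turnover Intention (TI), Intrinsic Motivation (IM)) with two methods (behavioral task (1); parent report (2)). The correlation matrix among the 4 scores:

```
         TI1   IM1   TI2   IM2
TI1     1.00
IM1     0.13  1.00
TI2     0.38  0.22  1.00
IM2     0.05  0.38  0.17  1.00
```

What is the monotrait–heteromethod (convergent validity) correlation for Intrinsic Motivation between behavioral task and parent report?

Same trait (IM), different methods: r(IM1, IM2) = 0.38.

0.38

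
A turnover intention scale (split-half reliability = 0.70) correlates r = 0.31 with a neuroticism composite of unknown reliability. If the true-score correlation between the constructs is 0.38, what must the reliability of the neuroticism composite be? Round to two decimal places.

r_true = r_obs / √(r_xx · r_yy) ⇒ 0.38 = 0.31 / √(0.70 · r_yy).
√(0.70 · r_yy) = 0.31 / 0.38 = 0.8158; 0.70 · r_yy = 0.6655; r_yy = 0.6655 / 0.70 ≈ 0.95.

0.95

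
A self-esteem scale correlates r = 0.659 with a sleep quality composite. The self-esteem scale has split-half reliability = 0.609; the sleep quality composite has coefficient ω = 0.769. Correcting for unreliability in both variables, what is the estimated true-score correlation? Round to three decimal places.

0.963

r_true = r_obs / √(r_xx · r_yy) = 0.659 / √(0.609 × 0.769) = 0.659 / √0.468321 = 0.659 / 0.6843 ≈ 0.963.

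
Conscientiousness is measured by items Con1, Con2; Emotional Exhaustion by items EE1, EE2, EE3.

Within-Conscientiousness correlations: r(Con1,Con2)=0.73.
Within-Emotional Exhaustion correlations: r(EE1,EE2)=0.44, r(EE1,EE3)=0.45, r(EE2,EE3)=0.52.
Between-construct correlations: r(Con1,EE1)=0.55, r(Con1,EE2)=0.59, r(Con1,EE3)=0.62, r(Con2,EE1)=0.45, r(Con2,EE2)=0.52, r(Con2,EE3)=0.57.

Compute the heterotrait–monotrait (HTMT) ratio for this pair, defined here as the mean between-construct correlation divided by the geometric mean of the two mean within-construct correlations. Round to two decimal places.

Between-construct mean = 3.30/6 = 0.5500.
Mean within-Con = 0.73/1 = 0.7300; mean within-EE = 1.41/3 = 0.4700.
Geometric mean = √(0.7300 × 0.4700) = 0.5857.
HTMT = 0.5500 / 0.5857 = 0.94.

0.94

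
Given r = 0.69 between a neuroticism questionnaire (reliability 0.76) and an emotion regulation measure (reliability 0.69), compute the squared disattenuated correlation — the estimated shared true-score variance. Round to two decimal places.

0.91

Disattenuated r = 0.69 / √(0.76 × 0.69) = 0.69 / 0.7242 = 0.9528.
Shared true-score variance = 0.9528² = 0.9078 ≈ 0.91.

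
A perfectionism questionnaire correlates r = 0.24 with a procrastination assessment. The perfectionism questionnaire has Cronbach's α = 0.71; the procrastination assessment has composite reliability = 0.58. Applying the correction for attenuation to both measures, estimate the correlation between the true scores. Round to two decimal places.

r_true = r_obs / √(r_xx · r_yy) = 0.24 / √(0.71 × 0.58) = 0.24 / √0.4118 = 0.24 / 0.6417 ≈ 0.37.

0.37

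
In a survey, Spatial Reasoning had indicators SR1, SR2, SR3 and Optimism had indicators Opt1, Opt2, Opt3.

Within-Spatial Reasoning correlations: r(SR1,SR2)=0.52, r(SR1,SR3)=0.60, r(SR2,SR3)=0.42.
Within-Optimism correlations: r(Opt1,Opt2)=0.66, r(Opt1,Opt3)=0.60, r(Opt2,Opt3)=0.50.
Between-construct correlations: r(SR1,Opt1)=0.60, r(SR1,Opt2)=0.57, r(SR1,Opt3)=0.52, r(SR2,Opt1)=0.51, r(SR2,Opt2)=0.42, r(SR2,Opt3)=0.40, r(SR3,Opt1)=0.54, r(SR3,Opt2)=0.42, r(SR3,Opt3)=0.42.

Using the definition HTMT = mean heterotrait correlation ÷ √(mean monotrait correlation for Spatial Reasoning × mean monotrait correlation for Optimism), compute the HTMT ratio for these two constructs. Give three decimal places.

Mean heterotrait r = 4.40/9 = 0.4889.
Mean within-SR = 1.54/3 = 0.5133; mean within-Opt = 1.76/3 = 0.5867.
Geometric mean = √(0.5133 × 0.5867) = 0.5488.
HTMT = 0.4889 / 0.5488 = 0.891.

0.891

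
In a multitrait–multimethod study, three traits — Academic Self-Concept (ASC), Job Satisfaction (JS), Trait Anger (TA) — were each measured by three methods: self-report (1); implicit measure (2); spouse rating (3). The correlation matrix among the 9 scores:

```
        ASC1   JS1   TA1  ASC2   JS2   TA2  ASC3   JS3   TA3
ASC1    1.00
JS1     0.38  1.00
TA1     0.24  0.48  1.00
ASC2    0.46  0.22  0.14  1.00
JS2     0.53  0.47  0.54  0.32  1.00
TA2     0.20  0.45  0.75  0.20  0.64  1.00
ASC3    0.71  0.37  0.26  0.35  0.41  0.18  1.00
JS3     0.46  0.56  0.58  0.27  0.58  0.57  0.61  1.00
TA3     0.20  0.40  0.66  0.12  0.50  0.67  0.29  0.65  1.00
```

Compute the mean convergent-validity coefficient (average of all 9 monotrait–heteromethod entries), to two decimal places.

0.58

Convergent values: 0.46, 0.71, 0.35, 0.47, 0.56, 0.58, 0.75, 0.66, 0.67; mean = 5.21/9 = 0.58.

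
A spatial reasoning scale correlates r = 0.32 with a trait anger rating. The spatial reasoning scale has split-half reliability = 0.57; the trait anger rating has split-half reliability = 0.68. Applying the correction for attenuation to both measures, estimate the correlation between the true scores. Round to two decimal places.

0.51

r_true = r_obs / √(r_xx · r_yy) = 0.32 / √(0.57 × 0.68) = 0.32 / √0.3876 = 0.32 / 0.6226 ≈ 0.51.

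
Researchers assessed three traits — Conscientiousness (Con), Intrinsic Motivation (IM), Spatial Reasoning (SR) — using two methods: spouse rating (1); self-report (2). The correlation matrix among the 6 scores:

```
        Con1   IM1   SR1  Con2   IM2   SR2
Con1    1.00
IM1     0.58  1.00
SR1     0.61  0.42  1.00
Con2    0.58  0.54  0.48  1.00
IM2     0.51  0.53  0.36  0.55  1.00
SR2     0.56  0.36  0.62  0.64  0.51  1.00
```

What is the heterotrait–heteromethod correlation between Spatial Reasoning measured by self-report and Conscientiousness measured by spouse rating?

0.56

Different traits and methods: r(SR2, Con1) = 0.56.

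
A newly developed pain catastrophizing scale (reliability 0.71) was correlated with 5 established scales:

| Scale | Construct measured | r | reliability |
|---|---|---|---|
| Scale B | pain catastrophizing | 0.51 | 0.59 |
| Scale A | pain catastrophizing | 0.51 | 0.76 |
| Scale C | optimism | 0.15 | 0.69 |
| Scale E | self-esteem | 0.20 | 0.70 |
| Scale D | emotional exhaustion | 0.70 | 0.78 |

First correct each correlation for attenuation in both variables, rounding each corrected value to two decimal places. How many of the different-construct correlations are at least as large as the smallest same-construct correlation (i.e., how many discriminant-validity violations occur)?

1

Disattenuated r (r / √(r_scale · r_new)):
  Scale B (conv): 0.51 / √(0.59·0.71) = 0.79
  Scale A (conv): 0.51 / √(0.76·0.71) = 0.69
  Scale C (disc): 0.15 / √(0.69·0.71) = 0.21
  Scale E (disc): 0.20 / √(0.70·0.71) = 0.28
  Scale D (disc): 0.70 / √(0.78·0.71) = 0.94
Smallest convergent = 0.69. Discriminant values: 0.21, 0.28, 0.94; count ≥ 0.69 → 1.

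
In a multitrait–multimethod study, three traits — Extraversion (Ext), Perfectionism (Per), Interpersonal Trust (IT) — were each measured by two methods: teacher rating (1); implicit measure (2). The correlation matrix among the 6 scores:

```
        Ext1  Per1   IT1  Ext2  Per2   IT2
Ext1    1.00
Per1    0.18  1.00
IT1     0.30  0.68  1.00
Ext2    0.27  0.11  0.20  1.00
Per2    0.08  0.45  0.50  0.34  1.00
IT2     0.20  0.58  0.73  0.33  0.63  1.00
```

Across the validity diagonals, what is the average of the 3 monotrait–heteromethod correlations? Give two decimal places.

Convergent values: 0.27, 0.45, 0.73; mean = 1.45/3 = 0.48.

0.48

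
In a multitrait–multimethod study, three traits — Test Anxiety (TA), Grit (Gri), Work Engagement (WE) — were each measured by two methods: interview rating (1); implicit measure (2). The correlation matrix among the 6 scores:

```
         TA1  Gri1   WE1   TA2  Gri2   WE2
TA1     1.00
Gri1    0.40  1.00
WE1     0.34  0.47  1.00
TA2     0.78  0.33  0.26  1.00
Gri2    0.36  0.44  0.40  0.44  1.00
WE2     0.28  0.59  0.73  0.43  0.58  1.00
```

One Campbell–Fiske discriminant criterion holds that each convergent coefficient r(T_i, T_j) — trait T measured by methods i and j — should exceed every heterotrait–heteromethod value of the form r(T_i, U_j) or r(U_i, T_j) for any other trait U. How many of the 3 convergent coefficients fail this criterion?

1

Checking each validity diagonal entry against its comparison values:
TA (methods 1·2): 0.78 vs {0.36, 0.33, 0.28, 0.26} → pass.
Gri (methods 1·2): 0.44 vs {0.33, 0.36, 0.59, 0.40} → fail.
WE (methods 1·2): 0.73 vs {0.26, 0.28, 0.40, 0.59} → pass.
1 of 3 fail.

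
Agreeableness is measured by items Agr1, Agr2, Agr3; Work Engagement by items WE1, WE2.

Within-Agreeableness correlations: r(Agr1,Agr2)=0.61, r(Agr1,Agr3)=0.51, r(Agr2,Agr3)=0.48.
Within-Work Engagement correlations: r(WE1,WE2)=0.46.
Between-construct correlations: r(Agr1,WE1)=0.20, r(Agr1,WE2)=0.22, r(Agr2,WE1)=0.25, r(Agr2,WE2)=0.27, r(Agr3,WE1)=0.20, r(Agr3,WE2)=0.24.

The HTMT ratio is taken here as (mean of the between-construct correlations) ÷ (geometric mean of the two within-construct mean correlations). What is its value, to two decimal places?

Between-construct mean = 1.38/6 = 0.2300.
Mean within-Agr = 1.60/3 = 0.5333; mean within-WE = 0.46/1 = 0.4600.
Geometric mean = √(0.5333 × 0.4600) = 0.4953.
HTMT = 0.2300 / 0.4953 = 0.46.

0.46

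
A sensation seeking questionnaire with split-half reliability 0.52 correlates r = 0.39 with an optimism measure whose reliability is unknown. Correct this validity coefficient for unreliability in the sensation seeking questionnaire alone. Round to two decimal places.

0.54

Single correction: r_c = r_obs / √r_xx = 0.39 / √0.52 = 0.39 / 0.7211 ≈ 0.54.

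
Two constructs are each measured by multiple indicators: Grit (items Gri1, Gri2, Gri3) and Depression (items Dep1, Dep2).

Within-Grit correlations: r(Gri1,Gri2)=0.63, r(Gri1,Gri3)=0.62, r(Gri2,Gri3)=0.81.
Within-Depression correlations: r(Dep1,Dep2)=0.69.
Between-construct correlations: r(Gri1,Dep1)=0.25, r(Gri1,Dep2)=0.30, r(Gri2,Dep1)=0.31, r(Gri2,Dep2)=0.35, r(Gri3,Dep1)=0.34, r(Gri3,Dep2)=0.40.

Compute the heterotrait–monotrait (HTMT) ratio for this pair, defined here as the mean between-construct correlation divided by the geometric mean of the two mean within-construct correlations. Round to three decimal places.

Between-construct mean = 1.95/6 = 0.3250.
Mean within-Gri = 2.06/3 = 0.6867; mean within-Dep = 0.69/1 = 0.6900.
Geometric mean = √(0.6867 × 0.6900) = 0.6883.
HTMT = 0.3250 / 0.6883 = 0.472.

0.472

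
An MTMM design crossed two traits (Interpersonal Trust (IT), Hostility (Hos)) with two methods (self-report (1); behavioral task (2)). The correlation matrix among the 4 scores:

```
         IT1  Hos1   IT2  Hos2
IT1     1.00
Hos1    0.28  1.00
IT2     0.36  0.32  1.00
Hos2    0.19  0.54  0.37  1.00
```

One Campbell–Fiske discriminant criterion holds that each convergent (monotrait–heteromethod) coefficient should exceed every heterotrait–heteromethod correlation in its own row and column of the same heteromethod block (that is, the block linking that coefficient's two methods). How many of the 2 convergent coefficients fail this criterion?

Each convergent coefficient versus the relevant comparison correlations:
IT (methods 1·2): 0.36 vs {0.19, 0.32} → pass.
Hos (methods 1·2): 0.54 vs {0.32, 0.19} → pass.
0 of 2 fail.

0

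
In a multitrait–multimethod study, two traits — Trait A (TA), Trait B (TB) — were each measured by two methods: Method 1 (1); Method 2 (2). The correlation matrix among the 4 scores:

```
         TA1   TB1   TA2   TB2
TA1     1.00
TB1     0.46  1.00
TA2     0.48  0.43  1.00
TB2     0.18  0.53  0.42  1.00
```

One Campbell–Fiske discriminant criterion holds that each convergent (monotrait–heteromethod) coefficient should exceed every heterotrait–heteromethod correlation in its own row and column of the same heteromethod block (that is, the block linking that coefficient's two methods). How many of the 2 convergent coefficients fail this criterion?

0

Checking each validity diagonal entry against its comparison values:
TA (methods 1·2): 0.48 vs {0.18, 0.43} → pass.
TB (methods 1·2): 0.53 vs {0.43, 0.18} → pass.
0 of 2 fail.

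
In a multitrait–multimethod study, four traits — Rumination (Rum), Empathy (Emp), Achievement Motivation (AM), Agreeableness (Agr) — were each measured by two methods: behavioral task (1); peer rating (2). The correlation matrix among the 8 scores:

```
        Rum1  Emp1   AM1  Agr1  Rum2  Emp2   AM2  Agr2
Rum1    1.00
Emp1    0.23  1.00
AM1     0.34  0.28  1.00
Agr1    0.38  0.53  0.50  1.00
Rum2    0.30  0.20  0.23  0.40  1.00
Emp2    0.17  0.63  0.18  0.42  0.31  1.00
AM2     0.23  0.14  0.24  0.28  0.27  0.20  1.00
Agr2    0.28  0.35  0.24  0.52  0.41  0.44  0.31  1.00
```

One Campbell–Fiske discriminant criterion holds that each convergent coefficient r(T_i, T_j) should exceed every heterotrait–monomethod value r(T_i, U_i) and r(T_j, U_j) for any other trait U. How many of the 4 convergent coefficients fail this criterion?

3

Each convergent coefficient versus the relevant comparison correlations:
Rum (methods 1·2): 0.30 vs {0.23, 0.31, 0.34, 0.27, 0.38, 0.41} → fail.
Emp (methods 1·2): 0.63 vs {0.23, 0.31, 0.28, 0.20, 0.53, 0.44} → pass.
AM (methods 1·2): 0.24 vs {0.34, 0.27, 0.28, 0.20, 0.50, 0.31} → fail.
Agr (methods 1·2): 0.52 vs {0.38, 0.41, 0.53, 0.44, 0.50, 0.31} → fail.
3 of 4 fail.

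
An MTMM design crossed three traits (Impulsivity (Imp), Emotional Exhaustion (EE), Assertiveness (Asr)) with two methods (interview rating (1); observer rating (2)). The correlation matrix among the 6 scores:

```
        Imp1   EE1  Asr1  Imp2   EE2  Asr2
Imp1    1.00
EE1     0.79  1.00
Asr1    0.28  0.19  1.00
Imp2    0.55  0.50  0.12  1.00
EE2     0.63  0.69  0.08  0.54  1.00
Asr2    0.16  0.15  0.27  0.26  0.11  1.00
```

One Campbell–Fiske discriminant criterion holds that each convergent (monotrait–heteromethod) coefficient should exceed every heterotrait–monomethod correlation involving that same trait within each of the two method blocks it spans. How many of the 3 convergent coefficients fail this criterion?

3

Checking each validity diagonal entry against its comparison values:
Imp (methods 1·2): 0.55 vs {0.79, 0.54, 0.28, 0.26} → fail.
EE (methods 1·2): 0.69 vs {0.79, 0.54, 0.19, 0.11} → fail.
Asr (methods 1·2): 0.27 vs {0.28, 0.26, 0.19, 0.11} → fail.
3 of 3 fail.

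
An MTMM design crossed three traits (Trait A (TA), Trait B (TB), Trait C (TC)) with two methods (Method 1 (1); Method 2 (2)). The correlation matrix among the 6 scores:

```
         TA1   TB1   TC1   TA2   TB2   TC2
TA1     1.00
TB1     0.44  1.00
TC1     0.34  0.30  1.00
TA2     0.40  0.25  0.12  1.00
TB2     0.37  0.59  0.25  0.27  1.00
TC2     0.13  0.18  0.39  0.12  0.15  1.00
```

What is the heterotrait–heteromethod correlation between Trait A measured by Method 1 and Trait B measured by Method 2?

Different traits and methods: r(TA1, TB2) = 0.37.

0.37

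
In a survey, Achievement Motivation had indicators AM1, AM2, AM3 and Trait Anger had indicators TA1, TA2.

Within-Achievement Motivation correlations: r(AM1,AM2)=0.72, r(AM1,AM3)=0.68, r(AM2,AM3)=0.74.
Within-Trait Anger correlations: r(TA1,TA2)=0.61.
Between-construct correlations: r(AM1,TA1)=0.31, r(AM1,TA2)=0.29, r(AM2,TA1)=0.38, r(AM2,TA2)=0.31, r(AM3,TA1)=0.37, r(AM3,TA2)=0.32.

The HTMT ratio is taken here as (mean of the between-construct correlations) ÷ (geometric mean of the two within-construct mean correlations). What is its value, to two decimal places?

0.50

Mean heterotrait r = 1.98/6 = 0.3300.
Mean within-AM = 2.14/3 = 0.7133; mean within-TA = 0.61/1 = 0.6100.
Geometric mean = √(0.7133 × 0.6100) = 0.6596.
HTMT = 0.3300 / 0.6596 = 0.50.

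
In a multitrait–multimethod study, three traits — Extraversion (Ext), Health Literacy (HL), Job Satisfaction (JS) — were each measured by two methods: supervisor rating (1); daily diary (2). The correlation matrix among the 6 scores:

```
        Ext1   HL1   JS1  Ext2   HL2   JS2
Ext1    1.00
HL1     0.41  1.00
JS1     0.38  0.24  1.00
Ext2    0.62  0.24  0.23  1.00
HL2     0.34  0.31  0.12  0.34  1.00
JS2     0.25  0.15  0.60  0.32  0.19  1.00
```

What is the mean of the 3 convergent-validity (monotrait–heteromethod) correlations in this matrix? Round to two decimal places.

Convergent values: 0.62, 0.31, 0.60; mean = 1.53/3 = 0.51.

0.51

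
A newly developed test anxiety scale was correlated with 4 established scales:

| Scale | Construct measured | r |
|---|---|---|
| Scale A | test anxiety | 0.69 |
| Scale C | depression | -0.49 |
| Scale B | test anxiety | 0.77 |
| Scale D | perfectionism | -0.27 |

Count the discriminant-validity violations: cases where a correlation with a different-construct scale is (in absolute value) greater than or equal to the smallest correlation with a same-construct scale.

0

Convergent (same construct = test anxiety): Scale A, Scale B.
Smallest convergent = 0.69. Discriminant |r|: 0.49, 0.27; count ≥ 0.69 → 0.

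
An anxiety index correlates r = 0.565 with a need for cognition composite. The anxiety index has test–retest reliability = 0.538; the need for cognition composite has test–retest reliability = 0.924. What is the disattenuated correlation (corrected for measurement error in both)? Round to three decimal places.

r_true = r_obs / √(r_xx · r_yy) = 0.565 / √(0.538 × 0.924) = 0.565 / √0.497112 = 0.565 / 0.7051 ≈ 0.801.

0.801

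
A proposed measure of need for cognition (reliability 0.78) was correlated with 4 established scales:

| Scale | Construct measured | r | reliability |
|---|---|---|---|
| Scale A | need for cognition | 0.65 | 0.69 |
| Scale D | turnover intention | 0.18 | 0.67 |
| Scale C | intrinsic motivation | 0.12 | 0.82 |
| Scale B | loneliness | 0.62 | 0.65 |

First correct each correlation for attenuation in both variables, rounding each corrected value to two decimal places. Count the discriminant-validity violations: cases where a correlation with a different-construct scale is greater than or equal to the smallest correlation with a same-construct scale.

Disattenuated r (r / √(r_scale · r_new)):
  Scale A (conv): 0.65 / √(0.69·0.78) = 0.89
  Scale D (disc): 0.18 / √(0.67·0.78) = 0.25
  Scale C (disc): 0.12 / √(0.82·0.78) = 0.15
  Scale B (disc): 0.62 / √(0.65·0.78) = 0.87
Smallest convergent = 0.89. Discriminant values: 0.25, 0.15, 0.87; count ≥ 0.89 → 0.

0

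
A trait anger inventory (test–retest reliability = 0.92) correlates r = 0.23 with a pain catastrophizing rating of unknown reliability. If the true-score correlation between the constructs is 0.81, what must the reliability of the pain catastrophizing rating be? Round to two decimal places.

r_true = r_obs / √(r_xx · r_yy) ⇒ 0.81 = 0.23 / √(0.92 · r_yy).
√(0.92 · r_yy) = 0.23 / 0.81 = 0.2840; 0.92 · r_yy = 0.0807; r_yy = 0.0807 / 0.92 ≈ 0.09.

0.09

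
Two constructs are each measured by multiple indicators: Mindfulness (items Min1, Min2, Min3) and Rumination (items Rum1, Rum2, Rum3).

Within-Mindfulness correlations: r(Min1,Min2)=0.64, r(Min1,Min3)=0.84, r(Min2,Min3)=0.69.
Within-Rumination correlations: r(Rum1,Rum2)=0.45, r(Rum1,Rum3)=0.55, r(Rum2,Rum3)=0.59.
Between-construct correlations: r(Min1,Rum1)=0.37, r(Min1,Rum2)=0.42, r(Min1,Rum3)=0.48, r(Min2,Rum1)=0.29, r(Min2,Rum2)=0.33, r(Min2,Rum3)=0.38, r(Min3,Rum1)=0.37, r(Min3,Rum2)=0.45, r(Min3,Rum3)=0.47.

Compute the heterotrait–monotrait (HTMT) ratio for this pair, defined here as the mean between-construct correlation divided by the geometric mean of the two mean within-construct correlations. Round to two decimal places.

Mean heterotrait r = 3.56/9 = 0.3956.
Mean within-Min = 2.17/3 = 0.7233; mean within-Rum = 1.59/3 = 0.5300.
Geometric mean = √(0.7233 × 0.5300) = 0.6192.
HTMT = 0.3956 / 0.6192 = 0.64.

0.64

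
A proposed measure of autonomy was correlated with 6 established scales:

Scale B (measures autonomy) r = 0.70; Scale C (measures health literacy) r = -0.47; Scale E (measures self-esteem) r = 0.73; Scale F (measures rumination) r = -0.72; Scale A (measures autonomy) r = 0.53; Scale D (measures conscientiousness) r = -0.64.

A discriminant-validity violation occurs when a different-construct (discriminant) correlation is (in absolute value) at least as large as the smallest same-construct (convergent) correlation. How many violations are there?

Convergent (same construct = autonomy): Scale B, Scale A.
Smallest convergent = 0.53. Discriminant |r|: 0.47, 0.73, 0.72, 0.64; count ≥ 0.53 → 3.

3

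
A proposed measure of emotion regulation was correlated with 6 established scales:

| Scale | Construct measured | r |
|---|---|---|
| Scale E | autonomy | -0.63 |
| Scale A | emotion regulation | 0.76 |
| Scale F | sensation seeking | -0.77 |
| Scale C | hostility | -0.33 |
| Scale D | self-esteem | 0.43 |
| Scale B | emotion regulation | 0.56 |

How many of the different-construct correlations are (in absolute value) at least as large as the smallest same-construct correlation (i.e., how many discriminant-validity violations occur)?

Convergent (same construct = emotion regulation): Scale A, Scale B.
Smallest convergent = 0.56. Discriminant |r|: 0.63, 0.77, 0.33, 0.43; count ≥ 0.56 → 2.

2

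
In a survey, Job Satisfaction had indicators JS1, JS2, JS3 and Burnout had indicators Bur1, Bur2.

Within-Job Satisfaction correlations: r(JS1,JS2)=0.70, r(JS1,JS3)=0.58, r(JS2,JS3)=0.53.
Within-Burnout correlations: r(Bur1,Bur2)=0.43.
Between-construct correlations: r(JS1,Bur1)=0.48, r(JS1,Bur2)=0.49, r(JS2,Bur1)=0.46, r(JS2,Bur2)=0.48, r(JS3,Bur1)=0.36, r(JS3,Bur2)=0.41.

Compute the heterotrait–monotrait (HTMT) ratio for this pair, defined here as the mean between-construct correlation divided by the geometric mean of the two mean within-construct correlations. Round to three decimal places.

Between-construct mean = 2.68/6 = 0.4467.
Mean within-JS = 1.81/3 = 0.6033; mean within-Bur = 0.43/1 = 0.4300.
Geometric mean = √(0.6033 × 0.4300) = 0.5093.
HTMT = 0.4467 / 0.5093 = 0.877.

0.877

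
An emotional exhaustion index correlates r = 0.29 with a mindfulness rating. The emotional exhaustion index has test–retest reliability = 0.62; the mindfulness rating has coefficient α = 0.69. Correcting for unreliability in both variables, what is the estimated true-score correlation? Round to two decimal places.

0.44

r_true = r_obs / √(r_xx · r_yy) = 0.29 / √(0.62 × 0.69) = 0.29 / √0.4278 = 0.29 / 0.6541 ≈ 0.44.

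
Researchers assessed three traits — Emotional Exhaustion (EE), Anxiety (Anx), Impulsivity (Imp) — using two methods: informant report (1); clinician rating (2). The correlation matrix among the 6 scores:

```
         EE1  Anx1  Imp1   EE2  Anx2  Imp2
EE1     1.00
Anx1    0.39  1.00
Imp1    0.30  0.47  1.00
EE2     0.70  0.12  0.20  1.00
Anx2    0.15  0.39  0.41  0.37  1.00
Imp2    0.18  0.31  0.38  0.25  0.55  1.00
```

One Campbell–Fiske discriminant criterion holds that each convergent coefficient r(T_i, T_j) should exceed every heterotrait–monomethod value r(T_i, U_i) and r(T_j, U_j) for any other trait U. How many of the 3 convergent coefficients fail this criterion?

Checking each validity diagonal entry against its comparison values:
EE (methods 1·2): 0.70 vs {0.39, 0.37, 0.30, 0.25} → pass.
Anx (methods 1·2): 0.39 vs {0.39, 0.37, 0.47, 0.55} → fail.
Imp (methods 1·2): 0.38 vs {0.30, 0.25, 0.47, 0.55} → fail.
2 of 3 fail.

2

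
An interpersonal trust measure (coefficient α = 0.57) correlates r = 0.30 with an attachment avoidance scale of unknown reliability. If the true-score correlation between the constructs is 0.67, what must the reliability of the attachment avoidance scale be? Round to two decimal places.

0.35

r_true = r_obs / √(r_xx · r_yy) ⇒ 0.67 = 0.30 / √(0.57 · r_yy).
√(0.57 · r_yy) = 0.30 / 0.67 = 0.4478; 0.57 · r_yy = 0.2005; r_yy = 0.2005 / 0.57 ≈ 0.35.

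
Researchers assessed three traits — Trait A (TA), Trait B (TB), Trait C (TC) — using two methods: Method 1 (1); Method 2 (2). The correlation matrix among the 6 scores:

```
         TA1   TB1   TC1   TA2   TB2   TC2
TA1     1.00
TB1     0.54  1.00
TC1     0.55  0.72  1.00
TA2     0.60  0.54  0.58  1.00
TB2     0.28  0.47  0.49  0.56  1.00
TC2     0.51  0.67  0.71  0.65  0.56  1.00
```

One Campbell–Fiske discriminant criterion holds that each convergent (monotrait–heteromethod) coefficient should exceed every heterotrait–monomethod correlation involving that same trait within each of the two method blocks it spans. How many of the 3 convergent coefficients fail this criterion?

3

Checking each validity diagonal entry against its comparison values:
TA (methods 1·2): 0.60 vs {0.54, 0.56, 0.55, 0.65} → fail.
TB (methods 1·2): 0.47 vs {0.54, 0.56, 0.72, 0.56} → fail.
TC (methods 1·2): 0.71 vs {0.55, 0.65, 0.72, 0.56} → fail.
3 of 3 fail.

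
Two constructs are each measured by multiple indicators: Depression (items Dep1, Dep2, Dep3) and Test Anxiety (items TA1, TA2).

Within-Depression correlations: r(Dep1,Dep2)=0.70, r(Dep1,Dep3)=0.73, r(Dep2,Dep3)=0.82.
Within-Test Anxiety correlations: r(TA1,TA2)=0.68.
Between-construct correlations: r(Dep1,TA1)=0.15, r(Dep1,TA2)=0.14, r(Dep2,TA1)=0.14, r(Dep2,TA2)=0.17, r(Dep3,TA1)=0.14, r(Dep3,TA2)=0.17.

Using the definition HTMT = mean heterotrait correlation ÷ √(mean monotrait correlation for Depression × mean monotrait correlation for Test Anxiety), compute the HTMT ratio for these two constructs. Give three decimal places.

0.212

Mean heterotrait r = 0.91/6 = 0.1517.
Mean within-Dep = 2.25/3 = 0.7500; mean within-TA = 0.68/1 = 0.6800.
Geometric mean = √(0.7500 × 0.6800) = 0.7141.
HTMT = 0.1517 / 0.7141 = 0.212.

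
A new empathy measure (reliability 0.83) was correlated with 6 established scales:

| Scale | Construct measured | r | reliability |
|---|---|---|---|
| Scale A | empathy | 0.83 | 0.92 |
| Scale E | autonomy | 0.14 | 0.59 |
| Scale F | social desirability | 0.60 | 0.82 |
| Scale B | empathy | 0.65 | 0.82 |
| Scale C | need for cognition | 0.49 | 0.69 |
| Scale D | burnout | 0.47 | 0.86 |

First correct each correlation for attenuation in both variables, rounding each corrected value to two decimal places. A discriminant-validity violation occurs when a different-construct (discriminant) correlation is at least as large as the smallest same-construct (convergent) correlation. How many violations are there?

Disattenuated r (r / √(r_scale · r_new)):
  Scale A (conv): 0.83 / √(0.92·0.83) = 0.95
  Scale E (disc): 0.14 / √(0.59·0.83) = 0.20
  Scale F (disc): 0.60 / √(0.82·0.83) = 0.73
  Scale B (conv): 0.65 / √(0.82·0.83) = 0.79
  Scale C (disc): 0.49 / √(0.69·0.83) = 0.65
  Scale D (disc): 0.47 / √(0.86·0.83) = 0.56
Smallest convergent = 0.79. Discriminant values: 0.20, 0.73, 0.65, 0.56; count ≥ 0.79 → 0.

0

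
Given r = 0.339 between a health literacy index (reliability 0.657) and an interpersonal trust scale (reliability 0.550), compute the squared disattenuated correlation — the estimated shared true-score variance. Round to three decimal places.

Disattenuated r = 0.339 / √(0.657 × 0.550) = 0.339 / 0.6011 = 0.5640.
Shared true-score variance = 0.5640² = 0.3181 ≈ 0.318.

0.318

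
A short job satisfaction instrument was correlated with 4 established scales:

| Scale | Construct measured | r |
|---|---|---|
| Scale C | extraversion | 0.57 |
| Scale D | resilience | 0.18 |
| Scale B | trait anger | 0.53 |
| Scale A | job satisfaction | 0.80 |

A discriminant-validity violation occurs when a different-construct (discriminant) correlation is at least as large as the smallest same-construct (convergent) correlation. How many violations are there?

0

Convergent (same construct = job satisfaction): Scale A.
Smallest convergent = 0.80. Discriminant values: 0.57, 0.18, 0.53; count ≥ 0.80 → 0.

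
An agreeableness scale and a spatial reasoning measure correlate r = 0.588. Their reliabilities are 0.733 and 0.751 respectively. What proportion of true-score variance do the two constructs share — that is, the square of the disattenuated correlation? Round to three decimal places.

0.628

Disattenuated r = 0.588 / √(0.733 × 0.751) = 0.588 / 0.7419 = 0.7926.
Shared true-score variance = 0.7926² = 0.6282 ≈ 0.628.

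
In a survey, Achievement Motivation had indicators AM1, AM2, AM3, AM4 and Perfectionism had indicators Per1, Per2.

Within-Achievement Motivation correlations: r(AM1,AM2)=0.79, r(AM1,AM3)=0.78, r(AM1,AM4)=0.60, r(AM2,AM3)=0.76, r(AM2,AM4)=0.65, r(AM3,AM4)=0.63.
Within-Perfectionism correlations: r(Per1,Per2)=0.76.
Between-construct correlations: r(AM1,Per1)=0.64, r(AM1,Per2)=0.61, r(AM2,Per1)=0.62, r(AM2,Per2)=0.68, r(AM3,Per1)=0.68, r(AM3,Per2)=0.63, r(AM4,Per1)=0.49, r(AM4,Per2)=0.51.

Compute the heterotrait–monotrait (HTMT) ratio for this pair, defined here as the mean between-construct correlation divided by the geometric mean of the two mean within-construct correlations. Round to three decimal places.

0.832

Between-construct mean = 4.86/8 = 0.6075.
Mean within-AM = 4.21/6 = 0.7017; mean within-Per = 0.76/1 = 0.7600.
Geometric mean = √(0.7017 × 0.7600) = 0.7303.
HTMT = 0.6075 / 0.7303 = 0.832.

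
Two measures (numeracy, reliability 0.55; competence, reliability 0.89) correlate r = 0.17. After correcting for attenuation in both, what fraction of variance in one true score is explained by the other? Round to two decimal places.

0.06

Disattenuated r = 0.17 / √(0.55 × 0.89) = 0.17 / 0.6996 = 0.2430.
Shared true-score variance = 0.2430² = 0.0590 ≈ 0.06.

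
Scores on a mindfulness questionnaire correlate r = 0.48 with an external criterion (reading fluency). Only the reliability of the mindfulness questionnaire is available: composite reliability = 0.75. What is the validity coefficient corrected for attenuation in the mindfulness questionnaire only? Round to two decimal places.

0.55

Single correction: r_c = r_obs / √r_xx = 0.48 / √0.75 = 0.48 / 0.8660 ≈ 0.55.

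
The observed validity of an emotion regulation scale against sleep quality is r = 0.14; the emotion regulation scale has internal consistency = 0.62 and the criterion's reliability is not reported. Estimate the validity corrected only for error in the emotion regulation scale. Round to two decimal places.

0.18

Single correction: r_c = r_obs / √r_xx = 0.14 / √0.62 = 0.14 / 0.7874 ≈ 0.18.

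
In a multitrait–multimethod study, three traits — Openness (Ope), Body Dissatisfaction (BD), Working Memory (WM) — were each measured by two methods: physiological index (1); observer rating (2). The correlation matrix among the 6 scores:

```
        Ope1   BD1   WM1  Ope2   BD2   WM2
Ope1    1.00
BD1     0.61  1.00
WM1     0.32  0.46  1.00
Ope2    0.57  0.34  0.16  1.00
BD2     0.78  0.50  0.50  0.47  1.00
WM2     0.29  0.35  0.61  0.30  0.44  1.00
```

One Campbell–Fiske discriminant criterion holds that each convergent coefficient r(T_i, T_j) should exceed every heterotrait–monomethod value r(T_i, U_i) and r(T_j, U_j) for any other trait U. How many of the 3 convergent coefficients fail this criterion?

2

Convergent coefficients and their comparison sets:
Ope (methods 1·2): 0.57 vs {0.61, 0.47, 0.32, 0.30} → fail.
BD (methods 1·2): 0.50 vs {0.61, 0.47, 0.46, 0.44} → fail.
WM (methods 1·2): 0.61 vs {0.32, 0.30, 0.46, 0.44} → pass.
2 of 3 fail.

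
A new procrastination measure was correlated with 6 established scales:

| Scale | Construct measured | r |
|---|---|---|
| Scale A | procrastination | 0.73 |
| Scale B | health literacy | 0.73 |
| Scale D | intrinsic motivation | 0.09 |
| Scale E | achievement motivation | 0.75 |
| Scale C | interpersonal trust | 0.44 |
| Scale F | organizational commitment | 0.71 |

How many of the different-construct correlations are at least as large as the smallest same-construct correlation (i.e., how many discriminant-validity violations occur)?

2

Convergent (same construct = procrastination): Scale A.
Smallest convergent = 0.73. Discriminant values: 0.73, 0.09, 0.75, 0.44, 0.71; count ≥ 0.73 → 2.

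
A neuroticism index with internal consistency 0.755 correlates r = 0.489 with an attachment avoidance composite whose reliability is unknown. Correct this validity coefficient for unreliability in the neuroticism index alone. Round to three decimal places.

Single correction: r_c = r_obs / √r_xx = 0.489 / √0.755 = 0.489 / 0.8689 ≈ 0.563.

0.563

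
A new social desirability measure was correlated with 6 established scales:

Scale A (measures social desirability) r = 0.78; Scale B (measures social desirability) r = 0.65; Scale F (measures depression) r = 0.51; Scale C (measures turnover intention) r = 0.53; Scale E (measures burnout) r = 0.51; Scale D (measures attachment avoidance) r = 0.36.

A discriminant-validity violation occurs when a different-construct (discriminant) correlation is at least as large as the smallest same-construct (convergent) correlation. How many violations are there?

0

Convergent (same construct = social desirability): Scale A, Scale B.
Smallest convergent = 0.65. Discriminant values: 0.51, 0.53, 0.51, 0.36; count ≥ 0.65 → 0.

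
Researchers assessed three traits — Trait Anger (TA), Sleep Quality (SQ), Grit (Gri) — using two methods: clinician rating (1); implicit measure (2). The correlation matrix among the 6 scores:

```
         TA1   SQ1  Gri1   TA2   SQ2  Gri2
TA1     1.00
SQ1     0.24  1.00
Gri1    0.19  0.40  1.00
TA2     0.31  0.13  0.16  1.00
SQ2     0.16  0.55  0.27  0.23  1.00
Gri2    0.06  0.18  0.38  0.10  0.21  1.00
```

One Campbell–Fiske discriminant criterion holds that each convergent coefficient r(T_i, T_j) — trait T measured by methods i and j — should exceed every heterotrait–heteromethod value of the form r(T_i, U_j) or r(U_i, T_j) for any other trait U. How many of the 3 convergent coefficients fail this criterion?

0

Convergent coefficients and their comparison sets:
TA (methods 1·2): 0.31 vs {0.16, 0.13, 0.06, 0.16} → pass.
SQ (methods 1·2): 0.55 vs {0.13, 0.16, 0.18, 0.27} → pass.
Gri (methods 1·2): 0.38 vs {0.16, 0.06, 0.27, 0.18} → pass.
0 of 3 fail.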